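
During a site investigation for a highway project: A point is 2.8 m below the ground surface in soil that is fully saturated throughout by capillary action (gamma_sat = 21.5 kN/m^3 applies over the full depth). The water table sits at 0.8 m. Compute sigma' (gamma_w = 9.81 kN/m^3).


Result: 40.58 kPa

Derivation:
Total stress = gamma_sat * depth
sigma = 21.5 * 2.8 = 60.2 kPa
Pore water pressure u = gamma_w * (depth - d_wt)
u = 9.81 * (2.8 - 0.8) = 19.62 kPa
Effective stress = sigma - u
sigma' = 60.2 - 19.62 = 40.58 kPa


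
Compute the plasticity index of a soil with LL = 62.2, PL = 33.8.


Using PI = LL - PL
PI = 62.2 - 33.8
PI = 28.4


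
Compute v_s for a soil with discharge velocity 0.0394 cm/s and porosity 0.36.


Using v_s = v_d / n
v_s = 0.0394 / 0.36
v_s = 0.10944 cm/s


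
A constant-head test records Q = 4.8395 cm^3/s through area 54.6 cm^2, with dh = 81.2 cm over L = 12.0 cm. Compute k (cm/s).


Compute hydraulic gradient:
i = dh / L = 81.2 / 12.0 = 6.76667
Then apply Darcy's law:
k = Q / (A * i)
k = 4.8395 / (54.6 * 6.76667)
k = 4.8395 / 369.46
k = 0.013099 cm/s


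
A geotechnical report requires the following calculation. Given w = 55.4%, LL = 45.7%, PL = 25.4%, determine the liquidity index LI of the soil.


First compute the plasticity index:
PI = LL - PL = 45.7 - 25.4 = 20.3
Then compute the liquidity index:
LI = (w - PL) / PI
LI = (55.4 - 25.4) / 20.3
LI = 1.478


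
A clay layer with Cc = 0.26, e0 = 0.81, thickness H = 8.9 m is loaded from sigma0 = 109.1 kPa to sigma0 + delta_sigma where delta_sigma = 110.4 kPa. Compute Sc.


Using Sc = Cc * H / (1 + e0) * log10((sigma0 + delta_sigma) / sigma0)
Stress ratio = (109.1 + 110.4) / 109.1 = 2.01192
log10(2.01192) = 0.30361
Cc * H / (1 + e0) = 0.26 * 8.9 / (1 + 0.81) = 1.27845
Sc = 1.27845 * 0.30361
Sc = 0.3882 m


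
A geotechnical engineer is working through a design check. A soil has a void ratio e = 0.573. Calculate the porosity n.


Using the relation n = e / (1 + e)
n = 0.573 / (1 + 0.573)
n = 0.573 / 1.573
n = 0.3643


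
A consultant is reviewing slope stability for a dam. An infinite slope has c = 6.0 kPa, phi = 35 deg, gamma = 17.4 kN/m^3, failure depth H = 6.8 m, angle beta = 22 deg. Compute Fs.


Result: 1.879

Derivation:
Using Fs = c / (gamma*H*sin(beta)*cos(beta)) + tan(phi)/tan(beta)
Cohesion contribution = 6.0 / (17.4*6.8*sin(22)*cos(22))
Cohesion contribution = 0.146
Friction contribution = tan(35)/tan(22) = 1.73307
Fs = 0.146 + 1.73307
Fs = 1.879


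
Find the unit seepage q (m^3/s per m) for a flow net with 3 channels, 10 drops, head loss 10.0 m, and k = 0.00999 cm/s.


Convert k to m/s for unit consistency with H:
k = 0.00999 cm/s = 0.00999 / 100 m/s = 9.99e-05 m/s
Using q = k * H * Nf / Nd
Nf / Nd = 3 / 10 = 0.3
q = 9.99e-05 * 10.0 * 0.3
q = 0.0002997 m^3/s per m


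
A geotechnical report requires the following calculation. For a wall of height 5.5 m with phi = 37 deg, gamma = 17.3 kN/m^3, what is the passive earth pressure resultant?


Result: 1052.61 kN/m

Derivation:
Compute passive earth pressure coefficient:
Kp = tan^2(45 + phi/2) = tan^2(63.5) = 4.022791
Compute passive force:
Pp = 0.5 * Kp * gamma * H^2
Pp = 0.5 * 4.022791 * 17.3 * 5.5^2
Pp = 1052.61 kN/m


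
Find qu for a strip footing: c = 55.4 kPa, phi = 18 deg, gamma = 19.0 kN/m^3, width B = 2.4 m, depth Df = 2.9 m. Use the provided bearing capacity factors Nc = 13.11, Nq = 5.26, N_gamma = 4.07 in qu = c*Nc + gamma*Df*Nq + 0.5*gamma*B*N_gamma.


Compute qu = c*Nc + gamma*Df*Nq + 0.5*gamma*B*N_gamma
Term 1: 55.4 * 13.11 = 726.294
Term 2: 19.0 * 2.9 * 5.26 = 289.826
Term 3: 0.5 * 19.0 * 2.4 * 4.07 = 92.796
qu = 726.294 + 289.826 + 92.796
qu = 1108.92 kPa


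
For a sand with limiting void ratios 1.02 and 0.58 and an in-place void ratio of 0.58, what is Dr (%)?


Using Dr = (e_max - e) / (e_max - e_min) * 100
e_max - e = 1.02 - 0.58 = 0.44
e_max - e_min = 1.02 - 0.58 = 0.44
Dr = 0.44 / 0.44 * 100
Dr = 100.0 %


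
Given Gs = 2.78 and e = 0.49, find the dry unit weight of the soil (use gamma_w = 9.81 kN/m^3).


Using gamma_d = Gs * gamma_w / (1 + e)
gamma_d = 2.78 * 9.81 / (1 + 0.49)
gamma_d = 2.78 * 9.81 / 1.49
gamma_d = 18.303 kN/m^3


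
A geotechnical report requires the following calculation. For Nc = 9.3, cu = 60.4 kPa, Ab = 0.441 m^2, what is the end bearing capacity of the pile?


Result: 247.72 kN

Derivation:
Using Qb = Nc * cu * Ab
Qb = 9.3 * 60.4 * 0.441
Qb = 247.72 kN


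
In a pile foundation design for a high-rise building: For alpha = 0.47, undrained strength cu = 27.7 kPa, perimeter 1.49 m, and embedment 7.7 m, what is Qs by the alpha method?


Result: 149.37 kN

Derivation:
Using Qs = alpha * cu * perimeter * L
Qs = 0.47 * 27.7 * 1.49 * 7.7
Qs = 149.37 kN


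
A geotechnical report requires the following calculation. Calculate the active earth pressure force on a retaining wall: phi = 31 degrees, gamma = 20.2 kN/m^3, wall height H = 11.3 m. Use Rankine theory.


Compute active earth pressure coefficient:
Ka = tan^2(45 - phi/2) = tan^2(29.5) = 0.320099
Compute active force:
Pa = 0.5 * Ka * gamma * H^2
Pa = 0.5 * 0.320099 * 20.2 * 11.3^2
Pa = 412.82 kN/m


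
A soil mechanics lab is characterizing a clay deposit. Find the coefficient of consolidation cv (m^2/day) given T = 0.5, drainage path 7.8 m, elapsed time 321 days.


Using cv = T * H_dr^2 / t
H_dr^2 = 7.8^2 = 60.84
cv = 0.5 * 60.84 / 321
cv = 0.09477 m^2/day


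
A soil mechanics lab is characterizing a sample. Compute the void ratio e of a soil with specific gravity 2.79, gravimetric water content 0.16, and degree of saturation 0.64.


Using the relation e = Gs * w / S
e = 2.79 * 0.16 / 0.64
e = 0.6975


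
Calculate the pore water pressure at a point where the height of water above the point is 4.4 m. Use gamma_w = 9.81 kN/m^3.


Result: 43.16 kPa

Derivation:
Using u = gamma_w * h_w
u = 9.81 * 4.4
u = 43.16 kPa


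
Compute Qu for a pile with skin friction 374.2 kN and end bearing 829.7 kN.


Using Qu = Qf + Qb
Qu = 374.2 + 829.7
Qu = 1203.9 kN


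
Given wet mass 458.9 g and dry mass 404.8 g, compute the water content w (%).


Using w = (m_wet - m_dry) / m_dry * 100
m_wet - m_dry = 458.9 - 404.8 = 54.1 g
w = 54.1 / 404.8 * 100
w = 13.36 %


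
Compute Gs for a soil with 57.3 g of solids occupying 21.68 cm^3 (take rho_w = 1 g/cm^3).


Using Gs = m_s / (V_s * rho_w)
Since rho_w = 1 g/cm^3:
Gs = 57.3 / 21.68
Gs = 2.643


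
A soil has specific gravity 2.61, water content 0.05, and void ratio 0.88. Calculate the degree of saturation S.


Using S = Gs * w / e
S = 2.61 * 0.05 / 0.88
S = 0.1483


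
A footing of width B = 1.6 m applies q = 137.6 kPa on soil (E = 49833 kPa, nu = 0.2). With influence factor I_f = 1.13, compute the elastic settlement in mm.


Result: 4.793 mm

Derivation:
Using Se = q * B * (1 - nu^2) * I_f / E
1 - nu^2 = 1 - 0.2^2 = 0.96
Se = 137.6 * 1.6 * 0.96 * 1.13 / 49833
Se = 0.004793 m
Convert to mm: Se = 0.004793 * 1000 = 4.793 mm


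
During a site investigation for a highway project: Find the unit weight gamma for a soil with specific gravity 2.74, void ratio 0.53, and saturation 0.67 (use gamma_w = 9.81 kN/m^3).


Using gamma = gamma_w * (Gs + S*e) / (1 + e)
Numerator: Gs + S*e = 2.74 + 0.67*0.53 = 3.0951
Denominator: 1 + e = 1 + 0.53 = 1.53
gamma = 9.81 * 3.0951 / 1.53
gamma = 19.845 kN/m^3


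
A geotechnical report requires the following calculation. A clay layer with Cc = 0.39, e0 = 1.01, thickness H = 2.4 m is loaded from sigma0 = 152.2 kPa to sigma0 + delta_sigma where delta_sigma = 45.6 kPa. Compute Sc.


Using Sc = Cc * H / (1 + e0) * log10((sigma0 + delta_sigma) / sigma0)
Stress ratio = (152.2 + 45.6) / 152.2 = 1.29961
log10(1.29961) = 0.113812
Cc * H / (1 + e0) = 0.39 * 2.4 / (1 + 1.01) = 0.465672
Sc = 0.465672 * 0.113812
Sc = 0.053 m


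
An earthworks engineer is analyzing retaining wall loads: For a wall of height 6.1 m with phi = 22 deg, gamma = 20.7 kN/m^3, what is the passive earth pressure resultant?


Compute passive earth pressure coefficient:
Kp = tan^2(45 + phi/2) = tan^2(56.0) = 2.197987
Compute passive force:
Pp = 0.5 * Kp * gamma * H^2
Pp = 0.5 * 2.197987 * 20.7 * 6.1^2
Pp = 846.5 kN/m


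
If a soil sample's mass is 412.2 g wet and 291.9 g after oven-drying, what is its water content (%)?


Result: 41.21 %

Derivation:
Using w = (m_wet - m_dry) / m_dry * 100
m_wet - m_dry = 412.2 - 291.9 = 120.3 g
w = 120.3 / 291.9 * 100
w = 41.21 %


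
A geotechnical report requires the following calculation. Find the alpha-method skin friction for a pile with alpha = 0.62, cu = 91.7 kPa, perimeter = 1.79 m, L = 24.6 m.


Using Qs = alpha * cu * perimeter * L
Qs = 0.62 * 91.7 * 1.79 * 24.6
Qs = 2503.51 kN


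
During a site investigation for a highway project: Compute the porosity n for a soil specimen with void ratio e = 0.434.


Using the relation n = e / (1 + e)
n = 0.434 / (1 + 0.434)
n = 0.434 / 1.434
n = 0.3026


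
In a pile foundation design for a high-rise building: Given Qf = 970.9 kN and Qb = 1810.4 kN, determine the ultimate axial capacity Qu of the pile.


Using Qu = Qf + Qb
Qu = 970.9 + 1810.4
Qu = 2781.3 kN


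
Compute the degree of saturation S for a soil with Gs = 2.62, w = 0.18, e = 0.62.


Result: 0.7606

Derivation:
Using S = Gs * w / e
S = 2.62 * 0.18 / 0.62
S = 0.7606


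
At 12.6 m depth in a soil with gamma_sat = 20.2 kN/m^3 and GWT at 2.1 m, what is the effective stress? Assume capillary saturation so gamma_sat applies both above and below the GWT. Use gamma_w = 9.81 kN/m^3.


Total stress = gamma_sat * depth
sigma = 20.2 * 12.6 = 254.52 kPa
Pore water pressure u = gamma_w * (depth - d_wt)
u = 9.81 * (12.6 - 2.1) = 103.005 kPa
Effective stress = sigma - u
sigma' = 254.52 - 103.005 = 151.52 kPa


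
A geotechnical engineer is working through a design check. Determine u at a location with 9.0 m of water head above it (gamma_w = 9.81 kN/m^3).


Using u = gamma_w * h_w
u = 9.81 * 9.0
u = 88.29 kPa


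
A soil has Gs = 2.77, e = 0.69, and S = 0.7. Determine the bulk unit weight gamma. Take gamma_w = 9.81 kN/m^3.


Using gamma = gamma_w * (Gs + S*e) / (1 + e)
Numerator: Gs + S*e = 2.77 + 0.7*0.69 = 3.253
Denominator: 1 + e = 1 + 0.69 = 1.69
gamma = 9.81 * 3.253 / 1.69
gamma = 18.883 kN/m^3


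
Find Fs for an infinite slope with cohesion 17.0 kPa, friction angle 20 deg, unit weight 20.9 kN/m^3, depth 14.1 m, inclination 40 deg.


Using Fs = c / (gamma*H*sin(beta)*cos(beta)) + tan(phi)/tan(beta)
Cohesion contribution = 17.0 / (20.9*14.1*sin(40)*cos(40))
Cohesion contribution = 0.117155
Friction contribution = tan(20)/tan(40) = 0.433763
Fs = 0.117155 + 0.433763
Fs = 0.551


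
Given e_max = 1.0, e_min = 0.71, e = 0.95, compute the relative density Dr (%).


Using Dr = (e_max - e) / (e_max - e_min) * 100
e_max - e = 1.0 - 0.95 = 0.05
e_max - e_min = 1.0 - 0.71 = 0.29
Dr = 0.05 / 0.29 * 100
Dr = 17.24 %


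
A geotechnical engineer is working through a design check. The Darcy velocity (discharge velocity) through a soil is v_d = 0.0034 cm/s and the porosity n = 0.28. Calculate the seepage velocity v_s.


Result: 0.01214 cm/s

Derivation:
Using v_s = v_d / n
v_s = 0.0034 / 0.28
v_s = 0.01214 cm/s


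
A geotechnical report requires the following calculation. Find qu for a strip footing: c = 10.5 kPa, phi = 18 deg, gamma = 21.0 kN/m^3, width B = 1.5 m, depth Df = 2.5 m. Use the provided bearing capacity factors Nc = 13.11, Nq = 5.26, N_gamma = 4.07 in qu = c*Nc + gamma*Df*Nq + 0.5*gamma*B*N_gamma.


Result: 477.91 kPa

Derivation:
Compute qu = c*Nc + gamma*Df*Nq + 0.5*gamma*B*N_gamma
Term 1: 10.5 * 13.11 = 137.655
Term 2: 21.0 * 2.5 * 5.26 = 276.15
Term 3: 0.5 * 21.0 * 1.5 * 4.07 = 64.1025
qu = 137.655 + 276.15 + 64.1025
qu = 477.91 kPa


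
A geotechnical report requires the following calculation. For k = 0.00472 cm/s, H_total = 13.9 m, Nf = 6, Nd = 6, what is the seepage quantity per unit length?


Result: 0.0006561 m^3/s per m

Derivation:
Convert k to m/s for unit consistency with H:
k = 0.00472 cm/s = 0.00472 / 100 m/s = 4.72e-05 m/s
Using q = k * H * Nf / Nd
Nf / Nd = 6 / 6 = 1.0
q = 4.72e-05 * 13.9 * 1.0
q = 0.0006561 m^3/s per m


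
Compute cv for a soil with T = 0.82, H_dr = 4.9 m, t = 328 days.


Using cv = T * H_dr^2 / t
H_dr^2 = 4.9^2 = 24.01
cv = 0.82 * 24.01 / 328
cv = 0.06002 m^2/day


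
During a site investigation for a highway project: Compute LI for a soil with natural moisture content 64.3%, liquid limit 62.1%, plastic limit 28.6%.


First compute the plasticity index:
PI = LL - PL = 62.1 - 28.6 = 33.5
Then compute the liquidity index:
LI = (w - PL) / PI
LI = (64.3 - 28.6) / 33.5
LI = 1.066


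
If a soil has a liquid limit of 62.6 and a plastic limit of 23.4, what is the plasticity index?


Using PI = LL - PL
PI = 62.6 - 23.4
PI = 39.2


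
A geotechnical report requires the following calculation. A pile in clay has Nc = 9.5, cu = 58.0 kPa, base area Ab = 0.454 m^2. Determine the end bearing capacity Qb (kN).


Result: 250.15 kN

Derivation:
Using Qb = Nc * cu * Ab
Qb = 9.5 * 58.0 * 0.454
Qb = 250.15 kN


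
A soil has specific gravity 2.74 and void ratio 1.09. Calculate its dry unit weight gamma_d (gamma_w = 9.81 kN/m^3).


Result: 12.861 kN/m^3

Derivation:
Using gamma_d = Gs * gamma_w / (1 + e)
gamma_d = 2.74 * 9.81 / (1 + 1.09)
gamma_d = 2.74 * 9.81 / 2.09
gamma_d = 12.861 kN/m^3


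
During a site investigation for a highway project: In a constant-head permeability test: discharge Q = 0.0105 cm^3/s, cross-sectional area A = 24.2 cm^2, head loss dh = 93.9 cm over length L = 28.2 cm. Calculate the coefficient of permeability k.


Compute hydraulic gradient:
i = dh / L = 93.9 / 28.2 = 3.32979
Then apply Darcy's law:
k = Q / (A * i)
k = 0.0105 / (24.2 * 3.32979)
k = 0.0105 / 80.5809
k = 0.00013 cm/s


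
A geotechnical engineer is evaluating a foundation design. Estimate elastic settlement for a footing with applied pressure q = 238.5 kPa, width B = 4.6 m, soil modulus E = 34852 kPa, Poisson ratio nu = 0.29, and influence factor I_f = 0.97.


Using Se = q * B * (1 - nu^2) * I_f / E
1 - nu^2 = 1 - 0.29^2 = 0.9159
Se = 238.5 * 4.6 * 0.9159 * 0.97 / 34852
Se = 0.027967 m
Convert to mm: Se = 0.027967 * 1000 = 27.967 mm


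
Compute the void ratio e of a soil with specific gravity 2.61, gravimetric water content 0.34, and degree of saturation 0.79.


Using the relation e = Gs * w / S
e = 2.61 * 0.34 / 0.79
e = 1.1233


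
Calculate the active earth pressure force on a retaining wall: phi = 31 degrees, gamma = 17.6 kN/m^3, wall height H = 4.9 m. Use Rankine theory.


Compute active earth pressure coefficient:
Ka = tan^2(45 - phi/2) = tan^2(29.5) = 0.320099
Compute active force:
Pa = 0.5 * Ka * gamma * H^2
Pa = 0.5 * 0.320099 * 17.6 * 4.9^2
Pa = 67.63 kN/m


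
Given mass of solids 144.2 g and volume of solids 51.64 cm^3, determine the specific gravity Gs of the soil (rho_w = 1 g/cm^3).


Using Gs = m_s / (V_s * rho_w)
Since rho_w = 1 g/cm^3:
Gs = 144.2 / 51.64
Gs = 2.792


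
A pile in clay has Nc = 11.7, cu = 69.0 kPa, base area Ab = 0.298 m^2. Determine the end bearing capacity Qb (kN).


Using Qb = Nc * cu * Ab
Qb = 11.7 * 69.0 * 0.298
Qb = 240.58 kN


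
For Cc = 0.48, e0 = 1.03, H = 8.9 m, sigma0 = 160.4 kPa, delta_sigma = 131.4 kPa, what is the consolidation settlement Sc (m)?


Using Sc = Cc * H / (1 + e0) * log10((sigma0 + delta_sigma) / sigma0)
Stress ratio = (160.4 + 131.4) / 160.4 = 1.8192
log10(1.8192) = 0.259881
Cc * H / (1 + e0) = 0.48 * 8.9 / (1 + 1.03) = 2.10443
Sc = 2.10443 * 0.259881
Sc = 0.5469 m


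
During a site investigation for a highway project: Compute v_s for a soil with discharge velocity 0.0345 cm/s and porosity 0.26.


Using v_s = v_d / n
v_s = 0.0345 / 0.26
v_s = 0.13269 cm/s


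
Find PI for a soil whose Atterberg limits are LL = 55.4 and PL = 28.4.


Using PI = LL - PL
PI = 55.4 - 28.4
PI = 27.0


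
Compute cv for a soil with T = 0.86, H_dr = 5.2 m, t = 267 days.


Result: 0.0871 m^2/day

Derivation:
Using cv = T * H_dr^2 / t
H_dr^2 = 5.2^2 = 27.04
cv = 0.86 * 27.04 / 267
cv = 0.0871 m^2/day


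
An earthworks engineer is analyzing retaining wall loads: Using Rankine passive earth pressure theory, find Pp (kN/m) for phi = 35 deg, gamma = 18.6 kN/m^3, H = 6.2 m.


Compute passive earth pressure coefficient:
Kp = tan^2(45 + phi/2) = tan^2(62.5) = 3.690172
Compute passive force:
Pp = 0.5 * Kp * gamma * H^2
Pp = 0.5 * 3.690172 * 18.6 * 6.2^2
Pp = 1319.21 kN/m


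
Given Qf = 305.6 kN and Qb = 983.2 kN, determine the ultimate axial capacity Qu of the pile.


Using Qu = Qf + Qb
Qu = 305.6 + 983.2
Qu = 1288.8 kN


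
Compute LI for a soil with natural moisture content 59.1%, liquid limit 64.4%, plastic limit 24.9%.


First compute the plasticity index:
PI = LL - PL = 64.4 - 24.9 = 39.5
Then compute the liquidity index:
LI = (w - PL) / PI
LI = (59.1 - 24.9) / 39.5
LI = 0.866


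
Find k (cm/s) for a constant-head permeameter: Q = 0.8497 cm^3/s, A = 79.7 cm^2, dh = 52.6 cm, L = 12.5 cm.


Compute hydraulic gradient:
i = dh / L = 52.6 / 12.5 = 4.208
Then apply Darcy's law:
k = Q / (A * i)
k = 0.8497 / (79.7 * 4.208)
k = 0.8497 / 335.378
k = 0.002534 cm/s


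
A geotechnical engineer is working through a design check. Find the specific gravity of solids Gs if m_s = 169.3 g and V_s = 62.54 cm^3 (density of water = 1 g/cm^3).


Using Gs = m_s / (V_s * rho_w)
Since rho_w = 1 g/cm^3:
Gs = 169.3 / 62.54
Gs = 2.707


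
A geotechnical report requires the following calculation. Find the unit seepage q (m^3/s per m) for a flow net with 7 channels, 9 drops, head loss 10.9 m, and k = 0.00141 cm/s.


Convert k to m/s for unit consistency with H:
k = 0.00141 cm/s = 0.00141 / 100 m/s = 1.41e-05 m/s
Using q = k * H * Nf / Nd
Nf / Nd = 7 / 9 = 0.7778
q = 1.41e-05 * 10.9 * 0.7778
q = 0.0001195 m^3/s per m


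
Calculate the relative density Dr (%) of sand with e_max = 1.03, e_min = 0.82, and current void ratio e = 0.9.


Using Dr = (e_max - e) / (e_max - e_min) * 100
e_max - e = 1.03 - 0.9 = 0.13
e_max - e_min = 1.03 - 0.82 = 0.21
Dr = 0.13 / 0.21 * 100
Dr = 61.9 %


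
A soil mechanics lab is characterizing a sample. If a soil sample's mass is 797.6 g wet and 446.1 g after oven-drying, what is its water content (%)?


Using w = (m_wet - m_dry) / m_dry * 100
m_wet - m_dry = 797.6 - 446.1 = 351.5 g
w = 351.5 / 446.1 * 100
w = 78.79 %


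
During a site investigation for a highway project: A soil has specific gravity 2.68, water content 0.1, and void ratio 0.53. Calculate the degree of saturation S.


Using S = Gs * w / e
S = 2.68 * 0.1 / 0.53
S = 0.5057


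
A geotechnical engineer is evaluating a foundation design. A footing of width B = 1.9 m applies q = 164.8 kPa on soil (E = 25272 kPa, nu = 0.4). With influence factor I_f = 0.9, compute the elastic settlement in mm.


Using Se = q * B * (1 - nu^2) * I_f / E
1 - nu^2 = 1 - 0.4^2 = 0.84
Se = 164.8 * 1.9 * 0.84 * 0.9 / 25272
Se = 0.009367 m
Convert to mm: Se = 0.009367 * 1000 = 9.367 mm


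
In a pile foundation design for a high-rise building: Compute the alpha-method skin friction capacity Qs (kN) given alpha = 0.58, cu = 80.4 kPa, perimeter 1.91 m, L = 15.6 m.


Using Qs = alpha * cu * perimeter * L
Qs = 0.58 * 80.4 * 1.91 * 15.6
Qs = 1389.45 kN


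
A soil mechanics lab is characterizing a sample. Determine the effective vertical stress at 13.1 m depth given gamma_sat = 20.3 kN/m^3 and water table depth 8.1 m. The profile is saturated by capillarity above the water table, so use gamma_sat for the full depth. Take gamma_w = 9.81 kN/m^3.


Total stress = gamma_sat * depth
sigma = 20.3 * 13.1 = 265.93 kPa
Pore water pressure u = gamma_w * (depth - d_wt)
u = 9.81 * (13.1 - 8.1) = 49.05 kPa
Effective stress = sigma - u
sigma' = 265.93 - 49.05 = 216.88 kPa


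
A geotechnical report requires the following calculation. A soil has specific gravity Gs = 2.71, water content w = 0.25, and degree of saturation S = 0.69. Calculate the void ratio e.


Using the relation e = Gs * w / S
e = 2.71 * 0.25 / 0.69
e = 0.9819


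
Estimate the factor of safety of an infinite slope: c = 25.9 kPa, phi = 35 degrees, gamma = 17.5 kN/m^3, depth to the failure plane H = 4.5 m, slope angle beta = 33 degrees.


Using Fs = c / (gamma*H*sin(beta)*cos(beta)) + tan(phi)/tan(beta)
Cohesion contribution = 25.9 / (17.5*4.5*sin(33)*cos(33))
Cohesion contribution = 0.720027
Friction contribution = tan(35)/tan(33) = 1.07823
Fs = 0.720027 + 1.07823
Fs = 1.798


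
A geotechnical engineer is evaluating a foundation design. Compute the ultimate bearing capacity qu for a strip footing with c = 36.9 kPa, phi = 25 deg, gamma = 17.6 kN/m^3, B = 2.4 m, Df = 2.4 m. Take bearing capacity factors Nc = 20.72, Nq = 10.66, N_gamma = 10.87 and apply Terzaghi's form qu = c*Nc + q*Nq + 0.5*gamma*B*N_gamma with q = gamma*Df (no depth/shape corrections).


Compute qu = c*Nc + gamma*Df*Nq + 0.5*gamma*B*N_gamma
Term 1: 36.9 * 20.72 = 764.568
Term 2: 17.6 * 2.4 * 10.66 = 450.2784
Term 3: 0.5 * 17.6 * 2.4 * 10.87 = 229.5744
qu = 764.568 + 450.2784 + 229.5744
qu = 1444.42 kPa


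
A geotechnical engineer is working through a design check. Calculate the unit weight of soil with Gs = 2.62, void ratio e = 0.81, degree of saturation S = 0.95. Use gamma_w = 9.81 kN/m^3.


Result: 18.371 kN/m^3

Derivation:
Using gamma = gamma_w * (Gs + S*e) / (1 + e)
Numerator: Gs + S*e = 2.62 + 0.95*0.81 = 3.3895
Denominator: 1 + e = 1 + 0.81 = 1.81
gamma = 9.81 * 3.3895 / 1.81
gamma = 18.371 kN/m^3


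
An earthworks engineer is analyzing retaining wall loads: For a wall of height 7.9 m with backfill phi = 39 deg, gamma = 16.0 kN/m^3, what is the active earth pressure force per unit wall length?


Result: 113.59 kN/m

Derivation:
Compute active earth pressure coefficient:
Ka = tan^2(45 - phi/2) = tan^2(25.5) = 0.227506
Compute active force:
Pa = 0.5 * Ka * gamma * H^2
Pa = 0.5 * 0.227506 * 16.0 * 7.9^2
Pa = 113.59 kN/m


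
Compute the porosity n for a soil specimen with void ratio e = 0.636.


Result: 0.3888

Derivation:
Using the relation n = e / (1 + e)
n = 0.636 / (1 + 0.636)
n = 0.636 / 1.636
n = 0.3888


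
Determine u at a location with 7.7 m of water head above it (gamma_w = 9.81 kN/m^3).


Using u = gamma_w * h_w
u = 9.81 * 7.7
u = 75.54 kPa


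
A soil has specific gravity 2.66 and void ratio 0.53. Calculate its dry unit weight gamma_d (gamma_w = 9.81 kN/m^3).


Using gamma_d = Gs * gamma_w / (1 + e)
gamma_d = 2.66 * 9.81 / (1 + 0.53)
gamma_d = 2.66 * 9.81 / 1.53
gamma_d = 17.055 kN/m^3


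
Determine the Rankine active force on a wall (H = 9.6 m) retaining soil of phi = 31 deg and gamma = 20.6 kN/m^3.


Compute active earth pressure coefficient:
Ka = tan^2(45 - phi/2) = tan^2(29.5) = 0.320099
Compute active force:
Pa = 0.5 * Ka * gamma * H^2
Pa = 0.5 * 0.320099 * 20.6 * 9.6^2
Pa = 303.85 kN/m


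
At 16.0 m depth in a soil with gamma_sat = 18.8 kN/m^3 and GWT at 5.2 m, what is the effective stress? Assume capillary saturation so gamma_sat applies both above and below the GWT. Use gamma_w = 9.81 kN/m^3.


Result: 194.85 kPa

Derivation:
Total stress = gamma_sat * depth
sigma = 18.8 * 16.0 = 300.8 kPa
Pore water pressure u = gamma_w * (depth - d_wt)
u = 9.81 * (16.0 - 5.2) = 105.948 kPa
Effective stress = sigma - u
sigma' = 300.8 - 105.948 = 194.85 kPa


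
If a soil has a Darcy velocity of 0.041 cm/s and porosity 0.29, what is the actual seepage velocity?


Result: 0.14138 cm/s

Derivation:
Using v_s = v_d / n
v_s = 0.041 / 0.29
v_s = 0.14138 cm/s


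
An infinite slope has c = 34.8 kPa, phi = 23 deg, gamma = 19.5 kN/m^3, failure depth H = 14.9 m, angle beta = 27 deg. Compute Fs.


Result: 1.129

Derivation:
Using Fs = c / (gamma*H*sin(beta)*cos(beta)) + tan(phi)/tan(beta)
Cohesion contribution = 34.8 / (19.5*14.9*sin(27)*cos(27))
Cohesion contribution = 0.296095
Friction contribution = tan(23)/tan(27) = 0.833079
Fs = 0.296095 + 0.833079
Fs = 1.129


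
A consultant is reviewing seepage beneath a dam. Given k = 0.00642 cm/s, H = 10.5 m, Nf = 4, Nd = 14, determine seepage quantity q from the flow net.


Convert k to m/s for unit consistency with H:
k = 0.00642 cm/s = 0.00642 / 100 m/s = 6.42e-05 m/s
Using q = k * H * Nf / Nd
Nf / Nd = 4 / 14 = 0.2857
q = 6.42e-05 * 10.5 * 0.2857
q = 0.0001926 m^3/s per m


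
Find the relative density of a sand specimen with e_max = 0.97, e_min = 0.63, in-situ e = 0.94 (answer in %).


Result: 8.82 %

Derivation:
Using Dr = (e_max - e) / (e_max - e_min) * 100
e_max - e = 0.97 - 0.94 = 0.03
e_max - e_min = 0.97 - 0.63 = 0.34
Dr = 0.03 / 0.34 * 100
Dr = 8.82 %


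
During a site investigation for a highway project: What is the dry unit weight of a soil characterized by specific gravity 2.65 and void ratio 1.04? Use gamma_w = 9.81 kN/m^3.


Using gamma_d = Gs * gamma_w / (1 + e)
gamma_d = 2.65 * 9.81 / (1 + 1.04)
gamma_d = 2.65 * 9.81 / 2.04
gamma_d = 12.743 kN/m^3


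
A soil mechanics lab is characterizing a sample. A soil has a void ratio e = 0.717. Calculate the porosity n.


Using the relation n = e / (1 + e)
n = 0.717 / (1 + 0.717)
n = 0.717 / 1.717
n = 0.4176


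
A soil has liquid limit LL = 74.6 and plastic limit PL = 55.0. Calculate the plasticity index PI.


Using PI = LL - PL
PI = 74.6 - 55.0
PI = 19.6


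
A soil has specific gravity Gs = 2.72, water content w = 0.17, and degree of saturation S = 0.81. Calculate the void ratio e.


Using the relation e = Gs * w / S
e = 2.72 * 0.17 / 0.81
e = 0.5709


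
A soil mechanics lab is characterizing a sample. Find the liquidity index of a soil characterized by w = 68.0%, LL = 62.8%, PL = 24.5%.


First compute the plasticity index:
PI = LL - PL = 62.8 - 24.5 = 38.3
Then compute the liquidity index:
LI = (w - PL) / PI
LI = (68.0 - 24.5) / 38.3
LI = 1.136


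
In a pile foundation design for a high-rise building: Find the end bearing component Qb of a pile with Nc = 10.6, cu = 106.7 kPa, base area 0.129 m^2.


Using Qb = Nc * cu * Ab
Qb = 10.6 * 106.7 * 0.129
Qb = 145.9 kN


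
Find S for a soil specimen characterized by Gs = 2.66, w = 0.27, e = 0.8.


Result: 0.8978

Derivation:
Using S = Gs * w / e
S = 2.66 * 0.27 / 0.8
S = 0.8978


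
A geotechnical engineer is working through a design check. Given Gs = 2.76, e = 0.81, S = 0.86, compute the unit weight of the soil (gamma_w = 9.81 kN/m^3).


Using gamma = gamma_w * (Gs + S*e) / (1 + e)
Numerator: Gs + S*e = 2.76 + 0.86*0.81 = 3.4566
Denominator: 1 + e = 1 + 0.81 = 1.81
gamma = 9.81 * 3.4566 / 1.81
gamma = 18.734 kN/m^3


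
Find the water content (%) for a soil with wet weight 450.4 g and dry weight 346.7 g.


Using w = (m_wet - m_dry) / m_dry * 100
m_wet - m_dry = 450.4 - 346.7 = 103.7 g
w = 103.7 / 346.7 * 100
w = 29.91 %


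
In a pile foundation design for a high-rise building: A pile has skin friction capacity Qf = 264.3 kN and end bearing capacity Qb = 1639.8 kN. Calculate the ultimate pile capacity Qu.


Using Qu = Qf + Qb
Qu = 264.3 + 1639.8
Qu = 1904.1 kN


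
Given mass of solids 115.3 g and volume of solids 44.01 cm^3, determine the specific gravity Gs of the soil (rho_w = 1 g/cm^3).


Using Gs = m_s / (V_s * rho_w)
Since rho_w = 1 g/cm^3:
Gs = 115.3 / 44.01
Gs = 2.62


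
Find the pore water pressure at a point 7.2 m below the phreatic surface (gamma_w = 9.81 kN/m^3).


Result: 70.63 kPa

Derivation:
Using u = gamma_w * h_w
u = 9.81 * 7.2
u = 70.63 kPa


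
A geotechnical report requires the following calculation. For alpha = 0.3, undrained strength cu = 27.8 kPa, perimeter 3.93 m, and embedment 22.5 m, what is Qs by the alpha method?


Using Qs = alpha * cu * perimeter * L
Qs = 0.3 * 27.8 * 3.93 * 22.5
Qs = 737.46 kN


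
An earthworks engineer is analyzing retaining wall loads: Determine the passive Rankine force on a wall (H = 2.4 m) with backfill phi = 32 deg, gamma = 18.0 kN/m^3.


Result: 168.72 kN/m

Derivation:
Compute passive earth pressure coefficient:
Kp = tan^2(45 + phi/2) = tan^2(61.0) = 3.254588
Compute passive force:
Pp = 0.5 * Kp * gamma * H^2
Pp = 0.5 * 3.254588 * 18.0 * 2.4^2
Pp = 168.72 kN/m


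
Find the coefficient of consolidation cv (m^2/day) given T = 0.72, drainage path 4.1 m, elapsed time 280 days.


Result: 0.04323 m^2/day

Derivation:
Using cv = T * H_dr^2 / t
H_dr^2 = 4.1^2 = 16.81
cv = 0.72 * 16.81 / 280
cv = 0.04323 m^2/day


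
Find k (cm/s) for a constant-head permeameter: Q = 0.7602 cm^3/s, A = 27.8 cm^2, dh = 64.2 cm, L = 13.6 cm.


Compute hydraulic gradient:
i = dh / L = 64.2 / 13.6 = 4.72059
Then apply Darcy's law:
k = Q / (A * i)
k = 0.7602 / (27.8 * 4.72059)
k = 0.7602 / 131.232
k = 0.005793 cm/s


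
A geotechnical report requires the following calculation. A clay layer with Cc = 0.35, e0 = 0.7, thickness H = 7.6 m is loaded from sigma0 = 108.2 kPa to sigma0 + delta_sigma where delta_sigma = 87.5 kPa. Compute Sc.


Using Sc = Cc * H / (1 + e0) * log10((sigma0 + delta_sigma) / sigma0)
Stress ratio = (108.2 + 87.5) / 108.2 = 1.80869
log10(1.80869) = 0.257364
Cc * H / (1 + e0) = 0.35 * 7.6 / (1 + 0.7) = 1.56471
Sc = 1.56471 * 0.257364
Sc = 0.4027 m


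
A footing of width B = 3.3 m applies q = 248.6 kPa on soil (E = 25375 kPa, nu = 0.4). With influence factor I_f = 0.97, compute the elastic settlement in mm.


Using Se = q * B * (1 - nu^2) * I_f / E
1 - nu^2 = 1 - 0.4^2 = 0.84
Se = 248.6 * 3.3 * 0.84 * 0.97 / 25375
Se = 0.026343 m
Convert to mm: Se = 0.026343 * 1000 = 26.343 mm


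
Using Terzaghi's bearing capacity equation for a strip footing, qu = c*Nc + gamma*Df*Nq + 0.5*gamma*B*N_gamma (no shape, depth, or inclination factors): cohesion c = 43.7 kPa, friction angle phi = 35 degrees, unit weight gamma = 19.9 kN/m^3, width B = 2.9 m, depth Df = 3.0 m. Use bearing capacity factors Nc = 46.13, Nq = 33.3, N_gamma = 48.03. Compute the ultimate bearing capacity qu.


Compute qu = c*Nc + gamma*Df*Nq + 0.5*gamma*B*N_gamma
Term 1: 43.7 * 46.13 = 2015.881
Term 2: 19.9 * 3.0 * 33.3 = 1988.01
Term 3: 0.5 * 19.9 * 2.9 * 48.03 = 1385.90565
qu = 2015.881 + 1988.01 + 1385.90565
qu = 5389.8 kPa


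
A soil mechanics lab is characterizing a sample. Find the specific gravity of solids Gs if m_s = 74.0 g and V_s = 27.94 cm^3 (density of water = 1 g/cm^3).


Using Gs = m_s / (V_s * rho_w)
Since rho_w = 1 g/cm^3:
Gs = 74.0 / 27.94
Gs = 2.649


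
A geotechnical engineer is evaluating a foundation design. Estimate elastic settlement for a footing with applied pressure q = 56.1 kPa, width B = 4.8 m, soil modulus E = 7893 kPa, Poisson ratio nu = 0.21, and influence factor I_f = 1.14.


Using Se = q * B * (1 - nu^2) * I_f / E
1 - nu^2 = 1 - 0.21^2 = 0.9559
Se = 56.1 * 4.8 * 0.9559 * 1.14 / 7893
Se = 0.037177 m
Convert to mm: Se = 0.037177 * 1000 = 37.177 mm


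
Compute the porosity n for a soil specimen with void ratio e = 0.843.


Result: 0.4574

Derivation:
Using the relation n = e / (1 + e)
n = 0.843 / (1 + 0.843)
n = 0.843 / 1.843
n = 0.4574


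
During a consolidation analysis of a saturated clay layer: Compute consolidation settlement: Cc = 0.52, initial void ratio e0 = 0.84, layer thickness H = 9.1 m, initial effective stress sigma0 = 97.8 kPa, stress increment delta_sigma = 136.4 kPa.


Result: 0.9753 m

Derivation:
Using Sc = Cc * H / (1 + e0) * log10((sigma0 + delta_sigma) / sigma0)
Stress ratio = (97.8 + 136.4) / 97.8 = 2.39468
log10(2.39468) = 0.379248
Cc * H / (1 + e0) = 0.52 * 9.1 / (1 + 0.84) = 2.57174
Sc = 2.57174 * 0.379248
Sc = 0.9753 m


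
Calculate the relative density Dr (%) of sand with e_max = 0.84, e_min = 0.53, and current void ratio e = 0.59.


Result: 80.65 %

Derivation:
Using Dr = (e_max - e) / (e_max - e_min) * 100
e_max - e = 0.84 - 0.59 = 0.25
e_max - e_min = 0.84 - 0.53 = 0.31
Dr = 0.25 / 0.31 * 100
Dr = 80.65 %


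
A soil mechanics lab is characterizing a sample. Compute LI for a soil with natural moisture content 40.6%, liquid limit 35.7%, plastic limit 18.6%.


Result: 1.287

Derivation:
First compute the plasticity index:
PI = LL - PL = 35.7 - 18.6 = 17.1
Then compute the liquidity index:
LI = (w - PL) / PI
LI = (40.6 - 18.6) / 17.1
LI = 1.287


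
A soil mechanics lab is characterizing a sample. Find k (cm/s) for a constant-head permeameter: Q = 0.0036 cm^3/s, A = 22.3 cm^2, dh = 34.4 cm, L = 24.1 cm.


Compute hydraulic gradient:
i = dh / L = 34.4 / 24.1 = 1.42739
Then apply Darcy's law:
k = Q / (A * i)
k = 0.0036 / (22.3 * 1.42739)
k = 0.0036 / 31.8307
k = 0.000113 cm/s


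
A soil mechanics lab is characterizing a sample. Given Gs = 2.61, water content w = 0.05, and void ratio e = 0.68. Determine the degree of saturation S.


Using S = Gs * w / e
S = 2.61 * 0.05 / 0.68
S = 0.1919


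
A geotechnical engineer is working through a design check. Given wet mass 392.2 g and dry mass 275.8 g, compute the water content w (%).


Using w = (m_wet - m_dry) / m_dry * 100
m_wet - m_dry = 392.2 - 275.8 = 116.4 g
w = 116.4 / 275.8 * 100
w = 42.2 %


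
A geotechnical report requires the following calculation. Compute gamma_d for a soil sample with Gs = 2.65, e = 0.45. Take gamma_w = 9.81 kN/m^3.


Result: 17.929 kN/m^3

Derivation:
Using gamma_d = Gs * gamma_w / (1 + e)
gamma_d = 2.65 * 9.81 / (1 + 0.45)
gamma_d = 2.65 * 9.81 / 1.45
gamma_d = 17.929 kN/m^3


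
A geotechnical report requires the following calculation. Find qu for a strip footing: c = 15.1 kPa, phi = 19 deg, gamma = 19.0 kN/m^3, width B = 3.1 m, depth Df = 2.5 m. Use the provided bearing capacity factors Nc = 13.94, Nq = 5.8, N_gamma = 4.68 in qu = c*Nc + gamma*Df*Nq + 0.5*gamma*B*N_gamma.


Result: 623.82 kPa

Derivation:
Compute qu = c*Nc + gamma*Df*Nq + 0.5*gamma*B*N_gamma
Term 1: 15.1 * 13.94 = 210.494
Term 2: 19.0 * 2.5 * 5.8 = 275.5
Term 3: 0.5 * 19.0 * 3.1 * 4.68 = 137.826
qu = 210.494 + 275.5 + 137.826
qu = 623.82 kPa


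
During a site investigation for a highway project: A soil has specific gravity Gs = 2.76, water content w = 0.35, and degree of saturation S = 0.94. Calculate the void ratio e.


Result: 1.0277

Derivation:
Using the relation e = Gs * w / S
e = 2.76 * 0.35 / 0.94
e = 1.0277


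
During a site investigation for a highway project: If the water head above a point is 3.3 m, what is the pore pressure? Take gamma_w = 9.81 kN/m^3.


Result: 32.37 kPa

Derivation:
Using u = gamma_w * h_w
u = 9.81 * 3.3
u = 32.37 kPa


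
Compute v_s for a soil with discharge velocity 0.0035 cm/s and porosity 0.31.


Result: 0.01129 cm/s

Derivation:
Using v_s = v_d / n
v_s = 0.0035 / 0.31
v_s = 0.01129 cm/s


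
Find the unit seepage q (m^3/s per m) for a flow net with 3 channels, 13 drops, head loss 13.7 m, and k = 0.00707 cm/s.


Convert k to m/s for unit consistency with H:
k = 0.00707 cm/s = 0.00707 / 100 m/s = 7.07e-05 m/s
Using q = k * H * Nf / Nd
Nf / Nd = 3 / 13 = 0.2308
q = 7.07e-05 * 13.7 * 0.2308
q = 0.0002235 m^3/s per m


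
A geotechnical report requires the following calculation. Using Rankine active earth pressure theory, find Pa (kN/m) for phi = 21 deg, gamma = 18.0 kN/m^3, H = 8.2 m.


Compute active earth pressure coefficient:
Ka = tan^2(45 - phi/2) = tan^2(34.5) = 0.472355
Compute active force:
Pa = 0.5 * Ka * gamma * H^2
Pa = 0.5 * 0.472355 * 18.0 * 8.2^2
Pa = 285.85 kN/m


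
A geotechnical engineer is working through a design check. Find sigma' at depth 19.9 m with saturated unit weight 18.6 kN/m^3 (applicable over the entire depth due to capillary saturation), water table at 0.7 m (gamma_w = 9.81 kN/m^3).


Result: 181.79 kPa

Derivation:
Total stress = gamma_sat * depth
sigma = 18.6 * 19.9 = 370.14 kPa
Pore water pressure u = gamma_w * (depth - d_wt)
u = 9.81 * (19.9 - 0.7) = 188.352 kPa
Effective stress = sigma - u
sigma' = 370.14 - 188.352 = 181.79 kPa


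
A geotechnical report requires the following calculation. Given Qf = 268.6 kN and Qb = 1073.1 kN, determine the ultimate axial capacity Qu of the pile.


Result: 1341.7 kN

Derivation:
Using Qu = Qf + Qb
Qu = 268.6 + 1073.1
Qu = 1341.7 kN


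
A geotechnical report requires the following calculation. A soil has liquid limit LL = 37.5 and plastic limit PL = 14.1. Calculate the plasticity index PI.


Using PI = LL - PL
PI = 37.5 - 14.1
PI = 23.4


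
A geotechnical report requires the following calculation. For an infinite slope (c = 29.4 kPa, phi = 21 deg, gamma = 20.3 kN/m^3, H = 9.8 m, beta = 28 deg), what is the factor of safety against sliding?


Result: 1.078

Derivation:
Using Fs = c / (gamma*H*sin(beta)*cos(beta)) + tan(phi)/tan(beta)
Cohesion contribution = 29.4 / (20.3*9.8*sin(28)*cos(28))
Cohesion contribution = 0.356518
Friction contribution = tan(21)/tan(28) = 0.721943
Fs = 0.356518 + 0.721943
Fs = 1.078


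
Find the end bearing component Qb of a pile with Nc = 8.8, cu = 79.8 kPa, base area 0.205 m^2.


Using Qb = Nc * cu * Ab
Qb = 8.8 * 79.8 * 0.205
Qb = 143.96 kN


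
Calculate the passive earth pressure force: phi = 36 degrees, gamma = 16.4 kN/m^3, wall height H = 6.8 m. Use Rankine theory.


Compute passive earth pressure coefficient:
Kp = tan^2(45 + phi/2) = tan^2(63.0) = 3.85184
Compute passive force:
Pp = 0.5 * Kp * gamma * H^2
Pp = 0.5 * 3.85184 * 16.4 * 6.8^2
Pp = 1460.49 kN/m


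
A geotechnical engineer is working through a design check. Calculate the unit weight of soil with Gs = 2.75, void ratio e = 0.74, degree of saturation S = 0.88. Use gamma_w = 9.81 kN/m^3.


Using gamma = gamma_w * (Gs + S*e) / (1 + e)
Numerator: Gs + S*e = 2.75 + 0.88*0.74 = 3.4012
Denominator: 1 + e = 1 + 0.74 = 1.74
gamma = 9.81 * 3.4012 / 1.74
gamma = 19.176 kN/m^3


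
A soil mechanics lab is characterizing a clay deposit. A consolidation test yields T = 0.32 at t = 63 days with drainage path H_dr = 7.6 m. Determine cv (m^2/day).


Using cv = T * H_dr^2 / t
H_dr^2 = 7.6^2 = 57.76
cv = 0.32 * 57.76 / 63
cv = 0.29338 m^2/day


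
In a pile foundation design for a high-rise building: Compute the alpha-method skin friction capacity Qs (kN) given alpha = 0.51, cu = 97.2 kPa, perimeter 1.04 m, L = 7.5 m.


Using Qs = alpha * cu * perimeter * L
Qs = 0.51 * 97.2 * 1.04 * 7.5
Qs = 386.66 kN


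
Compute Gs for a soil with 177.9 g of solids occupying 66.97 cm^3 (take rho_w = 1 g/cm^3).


Result: 2.656

Derivation:
Using Gs = m_s / (V_s * rho_w)
Since rho_w = 1 g/cm^3:
Gs = 177.9 / 66.97
Gs = 2.656


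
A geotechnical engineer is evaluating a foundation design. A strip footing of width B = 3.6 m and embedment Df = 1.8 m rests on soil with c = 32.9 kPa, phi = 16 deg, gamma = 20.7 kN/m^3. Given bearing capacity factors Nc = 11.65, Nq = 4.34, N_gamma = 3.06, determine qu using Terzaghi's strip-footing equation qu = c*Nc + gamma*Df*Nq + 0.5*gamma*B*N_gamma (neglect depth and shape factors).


Compute qu = c*Nc + gamma*Df*Nq + 0.5*gamma*B*N_gamma
Term 1: 32.9 * 11.65 = 383.285
Term 2: 20.7 * 1.8 * 4.34 = 161.7084
Term 3: 0.5 * 20.7 * 3.6 * 3.06 = 114.0156
qu = 383.285 + 161.7084 + 114.0156
qu = 659.01 kPa


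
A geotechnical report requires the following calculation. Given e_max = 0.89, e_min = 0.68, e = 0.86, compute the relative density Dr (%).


Result: 14.29 %

Derivation:
Using Dr = (e_max - e) / (e_max - e_min) * 100
e_max - e = 0.89 - 0.86 = 0.03
e_max - e_min = 0.89 - 0.68 = 0.21
Dr = 0.03 / 0.21 * 100
Dr = 14.29 %


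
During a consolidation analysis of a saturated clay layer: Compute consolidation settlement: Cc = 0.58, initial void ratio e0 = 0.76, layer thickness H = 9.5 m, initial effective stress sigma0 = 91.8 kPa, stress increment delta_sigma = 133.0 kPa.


Using Sc = Cc * H / (1 + e0) * log10((sigma0 + delta_sigma) / sigma0)
Stress ratio = (91.8 + 133.0) / 91.8 = 2.4488
log10(2.4488) = 0.388954
Cc * H / (1 + e0) = 0.58 * 9.5 / (1 + 0.76) = 3.13068
Sc = 3.13068 * 0.388954
Sc = 1.2177 m


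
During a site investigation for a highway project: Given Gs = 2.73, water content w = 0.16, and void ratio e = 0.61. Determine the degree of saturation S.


Using S = Gs * w / e
S = 2.73 * 0.16 / 0.61
S = 0.7161
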